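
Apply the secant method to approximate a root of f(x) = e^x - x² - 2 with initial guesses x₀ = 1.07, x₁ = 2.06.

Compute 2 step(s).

f(x) = e^x - x² - 2
x₀ = 1.07, x₁ = 2.06

Secant formula: x_{n+1} = x_n - f(x_n)(x_n - x_{n-1})/(f(x_n) - f(x_{n-1}))

Iteration 1:
  f(1.070000) = -0.229521
  f(2.060000) = 1.602370
  x_2 = 2.060000 - 1.602370×(2.060000 - 1.070000)/(1.602370 - (-0.229521))
       = 1.194039
Iteration 2:
  f(2.060000) = 1.602370
  f(1.194039) = -0.125345
  x_3 = 1.194039 - (-0.125345)×(1.194039 - 2.060000)/(-0.125345 - 1.602370)
       = 1.256864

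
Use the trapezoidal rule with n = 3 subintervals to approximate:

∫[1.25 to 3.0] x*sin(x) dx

f(x) = x*sin(x)
a = 1.25, b = 3.0, n = 3
h = (b - a)/n = 0.583333

Trapezoidal rule: (h/2)[f(x₀) + 2f(x₁) + 2f(x₂) + ... + f(xₙ)]

x_0 = 1.2500, f(x_0) = 1.186231, coefficient = 1
x_1 = 1.8333, f(x_1) = 1.770514, coefficient = 2
x_2 = 2.4167, f(x_2) = 1.602443, coefficient = 2
x_3 = 3.0000, f(x_3) = 0.423360, coefficient = 1

I ≈ (0.583333/2) × 8.355505 = 2.437022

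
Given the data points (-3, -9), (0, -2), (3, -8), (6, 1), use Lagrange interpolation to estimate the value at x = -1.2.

Lagrange interpolation formula:
P(x) = Σ yᵢ × Lᵢ(x)
where Lᵢ(x) = Π_{j≠i} (x - xⱼ)/(xᵢ - xⱼ)

L_0(-1.2) = (-1.2 - 0)/(-3 - 0) × (-1.2 - 3)/(-3 - 3) × (-1.2 - 6)/(-3 - 6) = 0.224000
L_1(-1.2) = (-1.2 - (-3))/(0 - (-3)) × (-1.2 - 3)/(0 - 3) × (-1.2 - 6)/(0 - 6) = 1.008000
L_2(-1.2) = (-1.2 - (-3))/(3 - (-3)) × (-1.2 - 0)/(3 - 0) × (-1.2 - 6)/(3 - 6) = -0.288000
L_3(-1.2) = (-1.2 - (-3))/(6 - (-3)) × (-1.2 - 0)/(6 - 0) × (-1.2 - 3)/(6 - 3) = 0.056000

P(-1.2) = (-9)×L_0(-1.2) + (-2)×L_1(-1.2) + (-8)×L_2(-1.2) + 1×L_3(-1.2)
P(-1.2) = -1.672000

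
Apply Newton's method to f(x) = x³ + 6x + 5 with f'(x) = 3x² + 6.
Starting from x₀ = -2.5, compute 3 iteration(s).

f(x) = x³ + 6x + 5
f'(x) = 3x² + 6
x₀ = -2.5

Newton-Raphson formula: x_{n+1} = x_n - f(x_n)/f'(x_n)

Iteration 1:
  f(-2.500000) = -25.625000
  f'(-2.500000) = 24.750000
  x_1 = -2.500000 - (-25.625000)/24.750000 = -1.464646
Iteration 2:
  f(-1.464646) = -6.929823
  f'(-1.464646) = 12.435568
  x_2 = -1.464646 - (-6.929823)/12.435568 = -0.907388
Iteration 3:
  f(-0.907388) = -1.191430
  f'(-0.907388) = 8.470060
  x_3 = -0.907388 - (-1.191430)/8.470060 = -0.766724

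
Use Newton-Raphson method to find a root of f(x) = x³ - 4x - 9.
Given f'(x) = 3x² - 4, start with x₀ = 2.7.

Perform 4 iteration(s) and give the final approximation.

f(x) = x³ - 4x - 9
f'(x) = 3x² - 4
x₀ = 2.7

Newton-Raphson formula: x_{n+1} = x_n - f(x_n)/f'(x_n)

Iteration 1:
  f(2.700000) = -0.117000
  f'(2.700000) = 17.870000
  x_1 = 2.700000 - (-0.117000)/17.870000 = 2.706547
Iteration 2:
  f(2.706547) = 0.000348
  f'(2.706547) = 17.976195
  x_2 = 2.706547 - 0.000348/17.976195 = 2.706528
Iteration 3:
  f(2.706528) = 0.000000
  f'(2.706528) = 17.975881
  x_3 = 2.706528 - 0.000000/17.975881 = 2.706528
Iteration 4:
  f(2.706528) = 0.000000
  f'(2.706528) = 17.975881
  x_4 = 2.706528 - 0.000000/17.975881 = 2.706528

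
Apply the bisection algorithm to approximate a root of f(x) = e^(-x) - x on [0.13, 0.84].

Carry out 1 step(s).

f(x) = e^(-x) - x
Initial interval: [0.13, 0.84]

Iteration 1:
  c_1 = (0.130000 + 0.840000)/2 = 0.485000
  f(c_1) = f(0.485000) = 0.130697
  f(a) × f(c) ≥ 0, new interval: [0.485000, 0.840000]

After 1 iteration(s), the approximation is c_1 = 0.485000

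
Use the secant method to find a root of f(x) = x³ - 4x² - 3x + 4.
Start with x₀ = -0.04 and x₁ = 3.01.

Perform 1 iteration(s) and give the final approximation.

f(x) = x³ - 4x² - 3x + 4
x₀ = -0.04, x₁ = 3.01

Secant formula: x_{n+1} = x_n - f(x_n)(x_n - x_{n-1})/(f(x_n) - f(x_{n-1}))

Iteration 1:
  f(-0.040000) = 4.113536
  f(3.010000) = -13.999499
  x_2 = 3.010000 - (-13.999499)×(3.010000 - (-0.040000))/(-13.999499 - 4.113536)
       = 0.652666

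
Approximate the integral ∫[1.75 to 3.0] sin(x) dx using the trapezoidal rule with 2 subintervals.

f(x) = sin(x)
a = 1.75, b = 3.0, n = 2
h = (b - a)/n = 0.625000

Trapezoidal rule: (h/2)[f(x₀) + 2f(x₁) + 2f(x₂) + ... + f(xₙ)]

x_0 = 1.7500, f(x_0) = 0.983986, coefficient = 1
x_1 = 2.3750, f(x_1) = 0.693685, coefficient = 2
x_2 = 3.0000, f(x_2) = 0.141120, coefficient = 1

I ≈ (0.625000/2) × 2.512476 = 0.785149
Exact value: 0.811746
Error: 0.026598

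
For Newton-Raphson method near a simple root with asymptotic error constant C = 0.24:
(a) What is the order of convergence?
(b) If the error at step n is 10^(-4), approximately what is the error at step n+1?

(a) Newton-Raphson has quadratic (order 2) convergence near simple roots.
    This means |e_{n+1}| ≈ C|e_n|².

(b) With |e_n| = 10^(-4) and C = 0.24:
    |e_{n+1}| ≈ 0.24 × (10^(-4))² = 0.24 × 10^(-8)

(a) 2 (quadratic); (b) |e_{n+1}| ≈ 2.400e-09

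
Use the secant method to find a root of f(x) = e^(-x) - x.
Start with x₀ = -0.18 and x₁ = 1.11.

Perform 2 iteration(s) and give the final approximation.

f(x) = e^(-x) - x
x₀ = -0.18, x₁ = 1.11

Secant formula: x_{n+1} = x_n - f(x_n)(x_n - x_{n-1})/(f(x_n) - f(x_{n-1}))

Iteration 1:
  f(-0.180000) = 1.377217
  f(1.110000) = -0.780441
  x_2 = 1.110000 - (-0.780441)×(1.110000 - (-0.180000))/(-0.780441 - 1.377217)
       = 0.643397
Iteration 2:
  f(1.110000) = -0.780441
  f(0.643397) = -0.117893
  x_3 = 0.643397 - (-0.117893)×(0.643397 - 1.110000)/(-0.117893 - (-0.780441))
       = 0.560370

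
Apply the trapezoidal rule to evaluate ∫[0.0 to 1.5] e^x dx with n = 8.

f(x) = e^x
a = 0.0, b = 1.5, n = 8
h = (b - a)/n = 0.187500

Trapezoidal rule: (h/2)[f(x₀) + 2f(x₁) + 2f(x₂) + ... + f(xₙ)]

x_0 = 0.0000, f(x_0) = 1.000000, coefficient = 1
x_1 = 0.1875, f(x_1) = 1.206230, coefficient = 2
x_2 = 0.3750, f(x_2) = 1.454991, coefficient = 2
x_3 = 0.5625, f(x_3) = 1.755055, coefficient = 2
x_4 = 0.7500, f(x_4) = 2.117000, coefficient = 2
x_5 = 0.9375, f(x_5) = 2.553589, coefficient = 2
x_6 = 1.1250, f(x_6) = 3.080217, coefficient = 2
x_7 = 1.3125, f(x_7) = 3.715451, coefficient = 2
x_8 = 1.5000, f(x_8) = 4.481689, coefficient = 1

I ≈ (0.187500/2) × 37.246756 = 3.491883
Exact value: 3.481689
Error: 0.010194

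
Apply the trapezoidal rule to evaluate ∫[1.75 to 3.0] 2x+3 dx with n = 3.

f(x) = 2x+3
a = 1.75, b = 3.0, n = 3
h = (b - a)/n = 0.416667

Trapezoidal rule: (h/2)[f(x₀) + 2f(x₁) + 2f(x₂) + ... + f(xₙ)]

x_0 = 1.7500, f(x_0) = 6.500000, coefficient = 1
x_1 = 2.1667, f(x_1) = 7.333333, coefficient = 2
x_2 = 2.5833, f(x_2) = 8.166667, coefficient = 2
x_3 = 3.0000, f(x_3) = 9.000000, coefficient = 1

I ≈ (0.416667/2) × 46.500000 = 9.687500
Exact value: 9.687500
Error: 0.000000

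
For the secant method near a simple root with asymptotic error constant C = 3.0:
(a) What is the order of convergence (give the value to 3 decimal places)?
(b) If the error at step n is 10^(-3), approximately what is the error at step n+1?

(a) Secant method has superlinear convergence with order φ = (1+√5)/2 ≈ 1.618.
    This means |e_{n+1}| ≈ C|e_n|^1.618.

(b) With |e_n| = 10^(-3) and C = 3.0:
    |e_{n+1}| ≈ 3.0 × (10^(-3))^1.618 = 3.0 × 10^(-4.85)

(a) ≈ 1.618 (golden ratio); (b) |e_{n+1}| ≈ 4.198e-05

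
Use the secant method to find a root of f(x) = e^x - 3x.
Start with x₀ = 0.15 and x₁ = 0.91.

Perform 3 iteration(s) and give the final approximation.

f(x) = e^x - 3x
x₀ = 0.15, x₁ = 0.91

Secant formula: x_{n+1} = x_n - f(x_n)(x_n - x_{n-1})/(f(x_n) - f(x_{n-1}))

Iteration 1:
  f(0.150000) = 0.711834
  f(0.910000) = -0.245677
  x_2 = 0.910000 - (-0.245677)×(0.910000 - 0.150000)/(-0.245677 - 0.711834)
       = 0.715000
Iteration 2:
  f(0.910000) = -0.245677
  f(0.715000) = -0.100813
  x_3 = 0.715000 - (-0.100813)×(0.715000 - 0.910000)/(-0.100813 - (-0.245677))
       = 0.579296
Iteration 3:
  f(0.715000) = -0.100813
  f(0.579296) = 0.046893
  x_4 = 0.579296 - 0.046893×(0.579296 - 0.715000)/(0.046893 - (-0.100813))
       = 0.622379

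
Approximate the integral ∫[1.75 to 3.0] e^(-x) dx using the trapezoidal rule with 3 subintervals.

f(x) = e^(-x)
a = 1.75, b = 3.0, n = 3
h = (b - a)/n = 0.416667

Trapezoidal rule: (h/2)[f(x₀) + 2f(x₁) + 2f(x₂) + ... + f(xₙ)]

x_0 = 1.7500, f(x_0) = 0.173774, coefficient = 1
x_1 = 2.1667, f(x_1) = 0.114559, coefficient = 2
x_2 = 2.5833, f(x_2) = 0.075522, coefficient = 2
x_3 = 3.0000, f(x_3) = 0.049787, coefficient = 1

I ≈ (0.416667/2) × 0.603722 = 0.125775
Exact value: 0.123987
Error: 0.001789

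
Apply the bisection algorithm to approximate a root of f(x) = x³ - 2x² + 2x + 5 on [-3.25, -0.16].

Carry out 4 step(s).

f(x) = x³ - 2x² + 2x + 5
Initial interval: [-3.25, -0.16]

Iteration 1:
  c_1 = (-3.250000 + (-0.160000))/2 = -1.705000
  f(c_1) = f(-1.705000) = -9.180528
  f(a) × f(c) ≥ 0, new interval: [-1.705000, -0.160000]
Iteration 2:
  c_2 = (-1.705000 + (-0.160000))/2 = -0.932500
  f(c_2) = f(-0.932500) = 0.585026
  f(a) × f(c) < 0, new interval: [-1.705000, -0.932500]
Iteration 3:
  c_3 = (-1.705000 + (-0.932500))/2 = -1.318750
  f(c_3) = f(-1.318750) = -3.409143
  f(a) × f(c) ≥ 0, new interval: [-1.318750, -0.932500]
Iteration 4:
  c_4 = (-1.318750 + (-0.932500))/2 = -1.125625
  f(c_4) = f(-1.125625) = -1.211516
  f(a) × f(c) ≥ 0, new interval: [-1.125625, -0.932500]

After 4 iteration(s), the approximation is c_4 = -1.125625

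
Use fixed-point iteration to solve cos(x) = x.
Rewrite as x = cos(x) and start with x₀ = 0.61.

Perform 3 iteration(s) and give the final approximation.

Equation: cos(x) = x
Fixed-point form: x = cos(x)
x₀ = 0.61

x_1 = g(0.610000) = 0.819648
x_2 = g(0.819648) = 0.682479
x_3 = g(0.682479) = 0.776012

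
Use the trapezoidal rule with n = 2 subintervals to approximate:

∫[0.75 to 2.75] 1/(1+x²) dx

f(x) = 1/(1+x²)
a = 0.75, b = 2.75, n = 2
h = (b - a)/n = 1.000000

Trapezoidal rule: (h/2)[f(x₀) + 2f(x₁) + 2f(x₂) + ... + f(xₙ)]

x_0 = 0.7500, f(x_0) = 0.640000, coefficient = 1
x_1 = 1.7500, f(x_1) = 0.246154, coefficient = 2
x_2 = 2.7500, f(x_2) = 0.116788, coefficient = 1

I ≈ (1.000000/2) × 1.249096 = 0.624548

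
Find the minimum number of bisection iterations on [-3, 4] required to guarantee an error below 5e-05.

We need (b-a)/2^n ≤ 5e-05
(4 - (-3))/2^n ≤ 5e-05
7/2^n ≤ 5e-05
2^n ≥ 140000
n ≥ log₂(140000) = 17.10
n ≥ 18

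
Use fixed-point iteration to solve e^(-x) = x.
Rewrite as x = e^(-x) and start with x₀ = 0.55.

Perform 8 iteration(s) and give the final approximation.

Equation: e^(-x) = x
Fixed-point form: x = e^(-x)
x₀ = 0.55

x_1 = g(0.550000) = 0.576950
x_2 = g(0.576950) = 0.561609
x_3 = g(0.561609) = 0.570291
x_4 = g(0.570291) = 0.565361
x_5 = g(0.565361) = 0.568155
x_6 = g(0.568155) = 0.566570
x_7 = g(0.566570) = 0.567469
x_8 = g(0.567469) = 0.566959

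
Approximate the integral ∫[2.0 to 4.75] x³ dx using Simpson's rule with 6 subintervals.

f(x) = x³
a = 2.0, b = 4.75, n = 6
h = (b - a)/n = 0.458333

Simpson's rule: (h/3)[f(x₀) + 4f(x₁) + 2f(x₂) + ... + f(xₙ)]

x_0 = 2.0000, f(x_0) = 8.000000, coefficient = 1
x_1 = 2.4583, f(x_1) = 14.856698, coefficient = 4
x_2 = 2.9167, f(x_2) = 24.811921, coefficient = 2
x_3 = 3.3750, f(x_3) = 38.443359, coefficient = 4
x_4 = 3.8333, f(x_4) = 56.328704, coefficient = 2
x_5 = 4.2917, f(x_5) = 79.045645, coefficient = 4
x_6 = 4.7500, f(x_6) = 107.171875, coefficient = 1

I ≈ (0.458333/3) × 806.835937 = 123.266602
Exact value: 123.266602
Error: 0.000000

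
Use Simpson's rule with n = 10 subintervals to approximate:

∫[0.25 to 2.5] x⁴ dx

f(x) = x⁴
a = 0.25, b = 2.5, n = 10
h = (b - a)/n = 0.225000

Simpson's rule: (h/3)[f(x₀) + 4f(x₁) + 2f(x₂) + ... + f(xₙ)]

x_0 = 0.2500, f(x_0) = 0.003906, coefficient = 1
x_1 = 0.4750, f(x_1) = 0.050907, coefficient = 4
x_2 = 0.7000, f(x_2) = 0.240100, coefficient = 2
x_3 = 0.9250, f(x_3) = 0.732094, coefficient = 4
x_4 = 1.1500, f(x_4) = 1.749006, coefficient = 2
x_5 = 1.3750, f(x_5) = 3.574463, coefficient = 4
x_6 = 1.6000, f(x_6) = 6.553600, coefficient = 2
x_7 = 1.8250, f(x_7) = 11.093063, coefficient = 4
x_8 = 2.0500, f(x_8) = 17.661006, coefficient = 2
x_9 = 2.2750, f(x_9) = 26.787094, coefficient = 4
x_10 = 2.5000, f(x_10) = 39.062500, coefficient = 1

I ≈ (0.225000/3) × 260.424314 = 19.531824
Exact value: 19.531055
Error: 0.000769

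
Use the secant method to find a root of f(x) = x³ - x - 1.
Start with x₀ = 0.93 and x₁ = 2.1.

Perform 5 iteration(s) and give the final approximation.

f(x) = x³ - x - 1
x₀ = 0.93, x₁ = 2.1

Secant formula: x_{n+1} = x_n - f(x_n)(x_n - x_{n-1})/(f(x_n) - f(x_{n-1}))

Iteration 1:
  f(0.930000) = -1.125643
  f(2.100000) = 6.161000
  x_2 = 2.100000 - 6.161000×(2.100000 - 0.930000)/(6.161000 - (-1.125643))
       = 1.110742
Iteration 2:
  f(2.100000) = 6.161000
  f(1.110742) = -0.740367
  x_3 = 1.110742 - (-0.740367)×(1.110742 - 2.100000)/(-0.740367 - 6.161000)
       = 1.216868
Iteration 3:
  f(1.110742) = -0.740367
  f(1.216868) = -0.414970
  x_4 = 1.216868 - (-0.414970)×(1.216868 - 1.110742)/(-0.414970 - (-0.740367))
       = 1.352207
Iteration 4:
  f(1.216868) = -0.414970
  f(1.352207) = 0.120256
  x_5 = 1.352207 - 0.120256×(1.352207 - 1.216868)/(0.120256 - (-0.414970))
       = 1.321799
Iteration 5:
  f(1.352207) = 0.120256
  f(1.321799) = -0.012415
  x_6 = 1.321799 - (-0.012415)×(1.321799 - 1.352207)/(-0.012415 - 0.120256)
       = 1.324644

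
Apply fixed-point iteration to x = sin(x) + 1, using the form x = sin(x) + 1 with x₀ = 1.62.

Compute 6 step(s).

Equation: x = sin(x) + 1
Fixed-point form: x = sin(x) + 1
x₀ = 1.62

x_1 = g(1.620000) = 1.998790
x_2 = g(1.998790) = 1.909800
x_3 = g(1.909800) = 1.943086
x_4 = g(1.943086) = 1.931497
x_5 = g(1.931497) = 1.935650
x_6 = g(1.935650) = 1.934176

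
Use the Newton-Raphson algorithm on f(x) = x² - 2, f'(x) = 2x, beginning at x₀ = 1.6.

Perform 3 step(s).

f(x) = x² - 2
f'(x) = 2x
x₀ = 1.6

Newton-Raphson formula: x_{n+1} = x_n - f(x_n)/f'(x_n)

Iteration 1:
  f(1.600000) = 0.560000
  f'(1.600000) = 3.200000
  x_1 = 1.600000 - 0.560000/3.200000 = 1.425000
Iteration 2:
  f(1.425000) = 0.030625
  f'(1.425000) = 2.850000
  x_2 = 1.425000 - 0.030625/2.850000 = 1.414254
Iteration 3:
  f(1.414254) = 0.000115
  f'(1.414254) = 2.828509
  x_3 = 1.414254 - 0.000115/2.828509 = 1.414214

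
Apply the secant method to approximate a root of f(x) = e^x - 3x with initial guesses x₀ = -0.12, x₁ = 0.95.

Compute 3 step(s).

f(x) = e^x - 3x
x₀ = -0.12, x₁ = 0.95

Secant formula: x_{n+1} = x_n - f(x_n)(x_n - x_{n-1})/(f(x_n) - f(x_{n-1}))

Iteration 1:
  f(-0.120000) = 1.246920
  f(0.950000) = -0.264290
  x_2 = 0.950000 - (-0.264290)×(0.950000 - (-0.120000))/(-0.264290 - 1.246920)
       = 0.762871
Iteration 2:
  f(0.950000) = -0.264290
  f(0.762871) = -0.144189
  x_3 = 0.762871 - (-0.144189)×(0.762871 - 0.950000)/(-0.144189 - (-0.264290))
       = 0.538211
Iteration 3:
  f(0.762871) = -0.144189
  f(0.538211) = 0.098307
  x_4 = 0.538211 - 0.098307×(0.538211 - 0.762871)/(0.098307 - (-0.144189))
       = 0.629287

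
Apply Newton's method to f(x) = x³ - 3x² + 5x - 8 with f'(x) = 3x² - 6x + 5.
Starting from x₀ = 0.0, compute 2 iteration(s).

f(x) = x³ - 3x² + 5x - 8
f'(x) = 3x² - 6x + 5
x₀ = 0.0

Newton-Raphson formula: x_{n+1} = x_n - f(x_n)/f'(x_n)

Iteration 1:
  f(0.000000) = -8.000000
  f'(0.000000) = 5.000000
  x_1 = 0.000000 - (-8.000000)/5.000000 = 1.600000
Iteration 2:
  f(1.600000) = -3.584000
  f'(1.600000) = 3.080000
  x_2 = 1.600000 - (-3.584000)/3.080000 = 2.763636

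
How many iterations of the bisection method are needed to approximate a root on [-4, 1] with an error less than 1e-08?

We need (b-a)/2^n ≤ 1e-08
(1 - (-4))/2^n ≤ 1e-08
5/2^n ≤ 1e-08
2^n ≥ 500000000
n ≥ log₂(500000000) = 28.90
n ≥ 29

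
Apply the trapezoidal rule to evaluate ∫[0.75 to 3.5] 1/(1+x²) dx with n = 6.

f(x) = 1/(1+x²)
a = 0.75, b = 3.5, n = 6
h = (b - a)/n = 0.458333

Trapezoidal rule: (h/2)[f(x₀) + 2f(x₁) + 2f(x₂) + ... + f(xₙ)]

x_0 = 0.7500, f(x_0) = 0.640000, coefficient = 1
x_1 = 1.2083, f(x_1) = 0.406493, coefficient = 2
x_2 = 1.6667, f(x_2) = 0.264706, coefficient = 2
x_3 = 2.1250, f(x_3) = 0.181303, coefficient = 2
x_4 = 2.5833, f(x_4) = 0.130317, coefficient = 2
x_5 = 3.0417, f(x_5) = 0.097544, coefficient = 2
x_6 = 3.5000, f(x_6) = 0.075472, coefficient = 1

I ≈ (0.458333/2) × 2.876197 = 0.659129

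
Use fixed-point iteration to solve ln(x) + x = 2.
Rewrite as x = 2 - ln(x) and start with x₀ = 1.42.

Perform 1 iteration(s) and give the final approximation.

Equation: ln(x) + x = 2
Fixed-point form: x = 2 - ln(x)
x₀ = 1.42

x_1 = g(1.420000) = 1.649343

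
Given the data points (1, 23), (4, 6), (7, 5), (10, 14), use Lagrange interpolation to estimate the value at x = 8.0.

Lagrange interpolation formula:
P(x) = Σ yᵢ × Lᵢ(x)
where Lᵢ(x) = Π_{j≠i} (x - xⱼ)/(xᵢ - xⱼ)

L_0(8.0) = (8.0 - 4)/(1 - 4) × (8.0 - 7)/(1 - 7) × (8.0 - 10)/(1 - 10) = 0.049383
L_1(8.0) = (8.0 - 1)/(4 - 1) × (8.0 - 7)/(4 - 7) × (8.0 - 10)/(4 - 10) = -0.259259
L_2(8.0) = (8.0 - 1)/(7 - 1) × (8.0 - 4)/(7 - 4) × (8.0 - 10)/(7 - 10) = 1.037037
L_3(8.0) = (8.0 - 1)/(10 - 1) × (8.0 - 4)/(10 - 4) × (8.0 - 7)/(10 - 7) = 0.172840

P(8.0) = 23×L_0(8.0) + 6×L_1(8.0) + 5×L_2(8.0) + 14×L_3(8.0)
P(8.0) = 7.185185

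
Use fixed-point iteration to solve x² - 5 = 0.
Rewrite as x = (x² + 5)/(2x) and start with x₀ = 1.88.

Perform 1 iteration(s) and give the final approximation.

Equation: x² - 5 = 0
Fixed-point form: x = (x² + 5)/(2x)
x₀ = 1.88

x_1 = g(1.880000) = 2.269787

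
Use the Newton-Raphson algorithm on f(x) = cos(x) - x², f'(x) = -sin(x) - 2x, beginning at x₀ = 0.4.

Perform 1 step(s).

f(x) = cos(x) - x²
f'(x) = -sin(x) - 2x
x₀ = 0.4

Newton-Raphson formula: x_{n+1} = x_n - f(x_n)/f'(x_n)

Iteration 1:
  f(0.400000) = 0.761061
  f'(0.400000) = -1.189418
  x_1 = 0.400000 - 0.761061/(-1.189418) = 1.039860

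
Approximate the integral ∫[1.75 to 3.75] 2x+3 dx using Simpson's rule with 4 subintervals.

f(x) = 2x+3
a = 1.75, b = 3.75, n = 4
h = (b - a)/n = 0.500000

Simpson's rule: (h/3)[f(x₀) + 4f(x₁) + 2f(x₂) + ... + f(xₙ)]

x_0 = 1.7500, f(x_0) = 6.500000, coefficient = 1
x_1 = 2.2500, f(x_1) = 7.500000, coefficient = 4
x_2 = 2.7500, f(x_2) = 8.500000, coefficient = 2
x_3 = 3.2500, f(x_3) = 9.500000, coefficient = 4
x_4 = 3.7500, f(x_4) = 10.500000, coefficient = 1

I ≈ (0.500000/3) × 102.000000 = 17.000000
Exact value: 17.000000
Error: 0.000000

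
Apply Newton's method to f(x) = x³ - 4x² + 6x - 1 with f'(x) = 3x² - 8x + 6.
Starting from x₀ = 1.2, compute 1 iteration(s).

f(x) = x³ - 4x² + 6x - 1
f'(x) = 3x² - 8x + 6
x₀ = 1.2

Newton-Raphson formula: x_{n+1} = x_n - f(x_n)/f'(x_n)

Iteration 1:
  f(1.200000) = 2.168000
  f'(1.200000) = 0.720000
  x_1 = 1.200000 - 2.168000/0.720000 = -1.811111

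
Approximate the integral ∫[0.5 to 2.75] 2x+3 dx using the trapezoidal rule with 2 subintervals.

f(x) = 2x+3
a = 0.5, b = 2.75, n = 2
h = (b - a)/n = 1.125000

Trapezoidal rule: (h/2)[f(x₀) + 2f(x₁) + 2f(x₂) + ... + f(xₙ)]

x_0 = 0.5000, f(x_0) = 4.000000, coefficient = 1
x_1 = 1.6250, f(x_1) = 6.250000, coefficient = 2
x_2 = 2.7500, f(x_2) = 8.500000, coefficient = 1

I ≈ (1.125000/2) × 25.000000 = 14.062500
Exact value: 14.062500
Error: 0.000000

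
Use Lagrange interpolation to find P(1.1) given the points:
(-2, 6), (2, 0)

Lagrange interpolation formula:
P(x) = Σ yᵢ × Lᵢ(x)
where Lᵢ(x) = Π_{j≠i} (x - xⱼ)/(xᵢ - xⱼ)

L_0(1.1) = (1.1 - 2)/(-2 - 2) = 0.225000
L_1(1.1) = (1.1 - (-2))/(2 - (-2)) = 0.775000

P(1.1) = 6×L_0(1.1) + 0×L_1(1.1)
P(1.1) = 1.350000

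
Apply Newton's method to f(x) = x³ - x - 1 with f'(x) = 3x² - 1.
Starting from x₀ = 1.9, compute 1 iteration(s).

f(x) = x³ - x - 1
f'(x) = 3x² - 1
x₀ = 1.9

Newton-Raphson formula: x_{n+1} = x_n - f(x_n)/f'(x_n)

Iteration 1:
  f(1.900000) = 3.959000
  f'(1.900000) = 9.830000
  x_1 = 1.900000 - 3.959000/9.830000 = 1.497253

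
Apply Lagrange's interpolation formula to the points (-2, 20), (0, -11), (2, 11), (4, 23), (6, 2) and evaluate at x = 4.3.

Lagrange interpolation formula:
P(x) = Σ yᵢ × Lᵢ(x)
where Lᵢ(x) = Π_{j≠i} (x - xⱼ)/(xᵢ - xⱼ)

L_0(4.3) = (4.3 - 0)/(-2 - 0) × (4.3 - 2)/(-2 - 2) × (4.3 - 4)/(-2 - 4) × (4.3 - 6)/(-2 - 6) = -0.013135
L_1(4.3) = (4.3 - (-2))/(0 - (-2)) × (4.3 - 2)/(0 - 2) × (4.3 - 4)/(0 - 4) × (4.3 - 6)/(0 - 6) = 0.076978
L_2(4.3) = (4.3 - (-2))/(2 - (-2)) × (4.3 - 0)/(2 - 0) × (4.3 - 4)/(2 - 4) × (4.3 - 6)/(2 - 6) = -0.215873
L_3(4.3) = (4.3 - (-2))/(4 - (-2)) × (4.3 - 0)/(4 - 0) × (4.3 - 2)/(4 - 2) × (4.3 - 6)/(4 - 6) = 1.103353
L_4(4.3) = (4.3 - (-2))/(6 - (-2)) × (4.3 - 0)/(6 - 0) × (4.3 - 2)/(6 - 2) × (4.3 - 4)/(6 - 4) = 0.048677

P(4.3) = 20×L_0(4.3) + (-11)×L_1(4.3) + 11×L_2(4.3) + 23×L_3(4.3) + 2×L_4(4.3)
P(4.3) = 21.990406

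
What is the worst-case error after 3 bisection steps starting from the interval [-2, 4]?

Bisection error bound: |error| ≤ (b-a)/2^n
|error| ≤ (4 - (-2))/2^3 = 6/2^3
|error| ≤ 0.7500000000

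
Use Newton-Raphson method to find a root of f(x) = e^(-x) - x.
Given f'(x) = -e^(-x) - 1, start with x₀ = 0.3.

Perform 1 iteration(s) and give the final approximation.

f(x) = e^(-x) - x
f'(x) = -e^(-x) - 1
x₀ = 0.3

Newton-Raphson formula: x_{n+1} = x_n - f(x_n)/f'(x_n)

Iteration 1:
  f(0.300000) = 0.440818
  f'(0.300000) = -1.740818
  x_1 = 0.300000 - 0.440818/(-1.740818) = 0.553225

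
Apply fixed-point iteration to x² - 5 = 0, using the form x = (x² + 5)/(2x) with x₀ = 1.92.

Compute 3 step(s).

Equation: x² - 5 = 0
Fixed-point form: x = (x² + 5)/(2x)
x₀ = 1.92

x_1 = g(1.920000) = 2.262083
x_2 = g(2.262083) = 2.236218
x_3 = g(2.236218) = 2.236068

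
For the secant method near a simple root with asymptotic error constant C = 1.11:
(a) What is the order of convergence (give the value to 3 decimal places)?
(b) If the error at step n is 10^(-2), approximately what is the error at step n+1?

(a) Secant method has superlinear convergence with order φ = (1+√5)/2 ≈ 1.618.
    This means |e_{n+1}| ≈ C|e_n|^1.618.

(b) With |e_n| = 10^(-2) and C = 1.11:
    |e_{n+1}| ≈ 1.11 × (10^(-2))^1.618 = 1.11 × 10^(-3.24)

(a) ≈ 1.618 (golden ratio); (b) |e_{n+1}| ≈ 6.445e-04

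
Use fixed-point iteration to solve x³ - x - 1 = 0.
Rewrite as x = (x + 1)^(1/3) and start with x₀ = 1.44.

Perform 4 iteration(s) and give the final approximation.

Equation: x³ - x - 1 = 0
Fixed-point form: x = (x + 1)^(1/3)
x₀ = 1.44

x_1 = g(1.440000) = 1.346263
x_2 = g(1.346263) = 1.328798
x_3 = g(1.328798) = 1.325492
x_4 = g(1.325492) = 1.324865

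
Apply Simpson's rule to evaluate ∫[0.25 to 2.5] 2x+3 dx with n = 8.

f(x) = 2x+3
a = 0.25, b = 2.5, n = 8
h = (b - a)/n = 0.281250

Simpson's rule: (h/3)[f(x₀) + 4f(x₁) + 2f(x₂) + ... + f(xₙ)]

x_0 = 0.2500, f(x_0) = 3.500000, coefficient = 1
x_1 = 0.5312, f(x_1) = 4.062500, coefficient = 4
x_2 = 0.8125, f(x_2) = 4.625000, coefficient = 2
x_3 = 1.0938, f(x_3) = 5.187500, coefficient = 4
x_4 = 1.3750, f(x_4) = 5.750000, coefficient = 2
x_5 = 1.6562, f(x_5) = 6.312500, coefficient = 4
x_6 = 1.9375, f(x_6) = 6.875000, coefficient = 2
x_7 = 2.2188, f(x_7) = 7.437500, coefficient = 4
x_8 = 2.5000, f(x_8) = 8.000000, coefficient = 1

I ≈ (0.281250/3) × 138.000000 = 12.937500
Exact value: 12.937500
Error: 0.000000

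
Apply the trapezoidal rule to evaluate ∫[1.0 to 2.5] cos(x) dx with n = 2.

f(x) = cos(x)
a = 1.0, b = 2.5, n = 2
h = (b - a)/n = 0.750000

Trapezoidal rule: (h/2)[f(x₀) + 2f(x₁) + 2f(x₂) + ... + f(xₙ)]

x_0 = 1.0000, f(x_0) = 0.540302, coefficient = 1
x_1 = 1.7500, f(x_1) = -0.178246, coefficient = 2
x_2 = 2.5000, f(x_2) = -0.801144, coefficient = 1

I ≈ (0.750000/2) × -0.617333 = -0.231500
Exact value: -0.242999
Error: 0.011499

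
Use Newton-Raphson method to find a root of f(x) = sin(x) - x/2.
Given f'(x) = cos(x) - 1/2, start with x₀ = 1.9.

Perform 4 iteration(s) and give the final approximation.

f(x) = sin(x) - x/2
f'(x) = cos(x) - 1/2
x₀ = 1.9

Newton-Raphson formula: x_{n+1} = x_n - f(x_n)/f'(x_n)

Iteration 1:
  f(1.900000) = -0.003700
  f'(1.900000) = -0.823290
  x_1 = 1.900000 - (-0.003700)/(-0.823290) = 1.895506
Iteration 2:
  f(1.895506) = -0.000010
  f'(1.895506) = -0.819034
  x_2 = 1.895506 - (-0.000010)/(-0.819034) = 1.895494
Iteration 3:
  f(1.895494) = 0.000000
  f'(1.895494) = -0.819023
  x_3 = 1.895494 - 0.000000/(-0.819023) = 1.895494
Iteration 4:
  f(1.895494) = 0.000000
  f'(1.895494) = -0.819023
  x_4 = 1.895494 - 0.000000/(-0.819023) = 1.895494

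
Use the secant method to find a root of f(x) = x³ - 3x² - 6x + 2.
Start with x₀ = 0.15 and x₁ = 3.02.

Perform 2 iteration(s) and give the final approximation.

f(x) = x³ - 3x² - 6x + 2
x₀ = 0.15, x₁ = 3.02

Secant formula: x_{n+1} = x_n - f(x_n)(x_n - x_{n-1})/(f(x_n) - f(x_{n-1}))

Iteration 1:
  f(0.150000) = 1.035875
  f(3.020000) = -15.937592
  x_2 = 3.020000 - (-15.937592)×(3.020000 - 0.150000)/(-15.937592 - 1.035875)
       = 0.325153
Iteration 2:
  f(3.020000) = -15.937592
  f(0.325153) = -0.233718
  x_3 = 0.325153 - (-0.233718)×(0.325153 - 3.020000)/(-0.233718 - (-15.937592))
       = 0.285046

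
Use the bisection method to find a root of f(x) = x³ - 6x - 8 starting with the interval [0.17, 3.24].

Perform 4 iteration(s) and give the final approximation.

f(x) = x³ - 6x - 8
Initial interval: [0.17, 3.24]

Iteration 1:
  c_1 = (0.170000 + 3.240000)/2 = 1.705000
  f(c_1) = f(1.705000) = -13.273522
  f(a) × f(c) ≥ 0, new interval: [1.705000, 3.240000]
Iteration 2:
  c_2 = (1.705000 + 3.240000)/2 = 2.472500
  f(c_2) = f(2.472500) = -7.719974
  f(a) × f(c) ≥ 0, new interval: [2.472500, 3.240000]
Iteration 3:
  c_3 = (2.472500 + 3.240000)/2 = 2.856250
  f(c_3) = f(2.856250) = -1.835744
  f(a) × f(c) ≥ 0, new interval: [2.856250, 3.240000]
Iteration 4:
  c_4 = (2.856250 + 3.240000)/2 = 3.048125
  f(c_4) = f(3.048125) = 2.031581
  f(a) × f(c) < 0, new interval: [2.856250, 3.048125]

After 4 iteration(s), the approximation is c_4 = 3.048125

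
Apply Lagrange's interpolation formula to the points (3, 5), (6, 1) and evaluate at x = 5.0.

Lagrange interpolation formula:
P(x) = Σ yᵢ × Lᵢ(x)
where Lᵢ(x) = Π_{j≠i} (x - xⱼ)/(xᵢ - xⱼ)

L_0(5.0) = (5.0 - 6)/(3 - 6) = 0.333333
L_1(5.0) = (5.0 - 3)/(6 - 3) = 0.666667

P(5.0) = 5×L_0(5.0) + 1×L_1(5.0)
P(5.0) = 2.333333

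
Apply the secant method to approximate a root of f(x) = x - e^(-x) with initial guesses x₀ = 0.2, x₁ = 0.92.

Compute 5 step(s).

f(x) = x - e^(-x)
x₀ = 0.2, x₁ = 0.92

Secant formula: x_{n+1} = x_n - f(x_n)(x_n - x_{n-1})/(f(x_n) - f(x_{n-1}))

Iteration 1:
  f(0.200000) = -0.618731
  f(0.920000) = 0.521481
  x_2 = 0.920000 - 0.521481×(0.920000 - 0.200000)/(0.521481 - (-0.618731))
       = 0.590705
Iteration 2:
  f(0.920000) = 0.521481
  f(0.590705) = 0.036768
  x_3 = 0.590705 - 0.036768×(0.590705 - 0.920000)/(0.036768 - 0.521481)
       = 0.565726
Iteration 3:
  f(0.590705) = 0.036768
  f(0.565726) = -0.002222
  x_4 = 0.565726 - (-0.002222)×(0.565726 - 0.590705)/(-0.002222 - 0.036768)
       = 0.567149
Iteration 4:
  f(0.565726) = -0.002222
  f(0.567149) = 0.000009
  x_5 = 0.567149 - 0.000009×(0.567149 - 0.565726)/(0.000009 - (-0.002222))
       = 0.567143
Iteration 5:
  f(0.567149) = 0.000009
  f(0.567143) = 0.000000
  x_6 = 0.567143 - 0.000000×(0.567143 - 0.567149)/(0.000000 - 0.000009)
       = 0.567143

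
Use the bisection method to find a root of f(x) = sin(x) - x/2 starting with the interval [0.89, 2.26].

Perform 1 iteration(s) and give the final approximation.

f(x) = sin(x) - x/2
Initial interval: [0.89, 2.26]

Iteration 1:
  c_1 = (0.890000 + 2.260000)/2 = 1.575000
  f(c_1) = f(1.575000) = 0.212491
  f(a) × f(c) ≥ 0, new interval: [1.575000, 2.260000]

After 1 iteration(s), the approximation is c_1 = 1.575000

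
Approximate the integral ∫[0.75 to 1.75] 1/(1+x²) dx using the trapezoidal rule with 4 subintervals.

f(x) = 1/(1+x²)
a = 0.75, b = 1.75, n = 4
h = (b - a)/n = 0.250000

Trapezoidal rule: (h/2)[f(x₀) + 2f(x₁) + 2f(x₂) + ... + f(xₙ)]

x_0 = 0.7500, f(x_0) = 0.640000, coefficient = 1
x_1 = 1.0000, f(x_1) = 0.500000, coefficient = 2
x_2 = 1.2500, f(x_2) = 0.390244, coefficient = 2
x_3 = 1.5000, f(x_3) = 0.307692, coefficient = 2
x_4 = 1.7500, f(x_4) = 0.246154, coefficient = 1

I ≈ (0.250000/2) × 3.282026 = 0.410253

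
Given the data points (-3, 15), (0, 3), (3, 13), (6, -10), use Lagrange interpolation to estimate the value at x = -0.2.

Lagrange interpolation formula:
P(x) = Σ yᵢ × Lᵢ(x)
where Lᵢ(x) = Π_{j≠i} (x - xⱼ)/(xᵢ - xⱼ)

L_0(-0.2) = (-0.2 - 0)/(-3 - 0) × (-0.2 - 3)/(-3 - 3) × (-0.2 - 6)/(-3 - 6) = 0.024494
L_1(-0.2) = (-0.2 - (-3))/(0 - (-3)) × (-0.2 - 3)/(0 - 3) × (-0.2 - 6)/(0 - 6) = 1.028741
L_2(-0.2) = (-0.2 - (-3))/(3 - (-3)) × (-0.2 - 0)/(3 - 0) × (-0.2 - 6)/(3 - 6) = -0.064296
L_3(-0.2) = (-0.2 - (-3))/(6 - (-3)) × (-0.2 - 0)/(6 - 0) × (-0.2 - 3)/(6 - 3) = 0.011062

P(-0.2) = 15×L_0(-0.2) + 3×L_1(-0.2) + 13×L_2(-0.2) + (-10)×L_3(-0.2)
P(-0.2) = 2.507160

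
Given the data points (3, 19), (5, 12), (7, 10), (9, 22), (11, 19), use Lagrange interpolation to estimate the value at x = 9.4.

Lagrange interpolation formula:
P(x) = Σ yᵢ × Lᵢ(x)
where Lᵢ(x) = Π_{j≠i} (x - xⱼ)/(xᵢ - xⱼ)

L_0(9.4) = (9.4 - 5)/(3 - 5) × (9.4 - 7)/(3 - 7) × (9.4 - 9)/(3 - 9) × (9.4 - 11)/(3 - 11) = -0.017600
L_1(9.4) = (9.4 - 3)/(5 - 3) × (9.4 - 7)/(5 - 7) × (9.4 - 9)/(5 - 9) × (9.4 - 11)/(5 - 11) = 0.102400
L_2(9.4) = (9.4 - 3)/(7 - 3) × (9.4 - 5)/(7 - 5) × (9.4 - 9)/(7 - 9) × (9.4 - 11)/(7 - 11) = -0.281600
L_3(9.4) = (9.4 - 3)/(9 - 3) × (9.4 - 5)/(9 - 5) × (9.4 - 7)/(9 - 7) × (9.4 - 11)/(9 - 11) = 1.126400
L_4(9.4) = (9.4 - 3)/(11 - 3) × (9.4 - 5)/(11 - 5) × (9.4 - 7)/(11 - 7) × (9.4 - 9)/(11 - 9) = 0.070400

P(9.4) = 19×L_0(9.4) + 12×L_1(9.4) + 10×L_2(9.4) + 22×L_3(9.4) + 19×L_4(9.4)
P(9.4) = 24.196800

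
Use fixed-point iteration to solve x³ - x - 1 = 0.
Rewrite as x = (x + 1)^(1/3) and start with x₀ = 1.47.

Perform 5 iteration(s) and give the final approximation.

Equation: x³ - x - 1 = 0
Fixed-point form: x = (x + 1)^(1/3)
x₀ = 1.47

x_1 = g(1.470000) = 1.351758
x_2 = g(1.351758) = 1.329834
x_3 = g(1.329834) = 1.325689
x_4 = g(1.325689) = 1.324902
x_5 = g(1.324902) = 1.324753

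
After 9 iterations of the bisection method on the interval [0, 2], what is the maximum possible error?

Bisection error bound: |error| ≤ (b-a)/2^n
|error| ≤ (2 - 0)/2^9 = 2/2^9
|error| ≤ 0.0039062500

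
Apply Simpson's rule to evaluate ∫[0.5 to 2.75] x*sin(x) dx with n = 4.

f(x) = x*sin(x)
a = 0.5, b = 2.75, n = 4
h = (b - a)/n = 0.562500

Simpson's rule: (h/3)[f(x₀) + 4f(x₁) + 2f(x₂) + ... + f(xₙ)]

x_0 = 0.5000, f(x_0) = 0.239713, coefficient = 1
x_1 = 1.0625, f(x_1) = 0.928173, coefficient = 4
x_2 = 1.6250, f(x_2) = 1.622613, coefficient = 2
x_3 = 2.1875, f(x_3) = 1.784539, coefficient = 4
x_4 = 2.7500, f(x_4) = 1.049568, coefficient = 1

I ≈ (0.562500/3) × 15.385357 = 2.884754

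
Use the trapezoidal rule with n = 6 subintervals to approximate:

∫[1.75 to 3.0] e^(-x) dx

f(x) = e^(-x)
a = 1.75, b = 3.0, n = 6
h = (b - a)/n = 0.208333

Trapezoidal rule: (h/2)[f(x₀) + 2f(x₁) + 2f(x₂) + ... + f(xₙ)]

x_0 = 1.7500, f(x_0) = 0.173774, coefficient = 1
x_1 = 1.9583, f(x_1) = 0.141093, coefficient = 2
x_2 = 2.1667, f(x_2) = 0.114559, coefficient = 2
x_3 = 2.3750, f(x_3) = 0.093014, coefficient = 2
x_4 = 2.5833, f(x_4) = 0.075522, coefficient = 2
x_5 = 2.7917, f(x_5) = 0.061319, coefficient = 2
x_6 = 3.0000, f(x_6) = 0.049787, coefficient = 1

I ≈ (0.208333/2) × 1.194576 = 0.124435
Exact value: 0.123987
Error: 0.000448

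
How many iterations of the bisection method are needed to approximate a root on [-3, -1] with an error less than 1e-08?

We need (b-a)/2^n ≤ 1e-08
(-1 - (-3))/2^n ≤ 1e-08
2/2^n ≤ 1e-08
2^n ≥ 200000000
n ≥ log₂(200000000) = 27.58
n ≥ 28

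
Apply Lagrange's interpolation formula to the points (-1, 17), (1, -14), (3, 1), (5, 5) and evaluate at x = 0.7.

Lagrange interpolation formula:
P(x) = Σ yᵢ × Lᵢ(x)
where Lᵢ(x) = Π_{j≠i} (x - xⱼ)/(xᵢ - xⱼ)

L_0(0.7) = (0.7 - 1)/(-1 - 1) × (0.7 - 3)/(-1 - 3) × (0.7 - 5)/(-1 - 5) = 0.061813
L_1(0.7) = (0.7 - (-1))/(1 - (-1)) × (0.7 - 3)/(1 - 3) × (0.7 - 5)/(1 - 5) = 1.050812
L_2(0.7) = (0.7 - (-1))/(3 - (-1)) × (0.7 - 1)/(3 - 1) × (0.7 - 5)/(3 - 5) = -0.137063
L_3(0.7) = (0.7 - (-1))/(5 - (-1)) × (0.7 - 1)/(5 - 1) × (0.7 - 3)/(5 - 3) = 0.024438

P(0.7) = 17×L_0(0.7) + (-14)×L_1(0.7) + 1×L_2(0.7) + 5×L_3(0.7)
P(0.7) = -13.675437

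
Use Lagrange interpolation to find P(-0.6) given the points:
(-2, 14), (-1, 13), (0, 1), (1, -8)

Lagrange interpolation formula:
P(x) = Σ yᵢ × Lᵢ(x)
where Lᵢ(x) = Π_{j≠i} (x - xⱼ)/(xᵢ - xⱼ)

L_0(-0.6) = (-0.6 - (-1))/(-2 - (-1)) × (-0.6 - 0)/(-2 - 0) × (-0.6 - 1)/(-2 - 1) = -0.064000
L_1(-0.6) = (-0.6 - (-2))/(-1 - (-2)) × (-0.6 - 0)/(-1 - 0) × (-0.6 - 1)/(-1 - 1) = 0.672000
L_2(-0.6) = (-0.6 - (-2))/(0 - (-2)) × (-0.6 - (-1))/(0 - (-1)) × (-0.6 - 1)/(0 - 1) = 0.448000
L_3(-0.6) = (-0.6 - (-2))/(1 - (-2)) × (-0.6 - (-1))/(1 - (-1)) × (-0.6 - 0)/(1 - 0) = -0.056000

P(-0.6) = 14×L_0(-0.6) + 13×L_1(-0.6) + 1×L_2(-0.6) + (-8)×L_3(-0.6)
P(-0.6) = 8.736000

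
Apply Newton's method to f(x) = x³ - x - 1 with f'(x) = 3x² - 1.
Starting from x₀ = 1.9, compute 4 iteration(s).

f(x) = x³ - x - 1
f'(x) = 3x² - 1
x₀ = 1.9

Newton-Raphson formula: x_{n+1} = x_n - f(x_n)/f'(x_n)

Iteration 1:
  f(1.900000) = 3.959000
  f'(1.900000) = 9.830000
  x_1 = 1.900000 - 3.959000/9.830000 = 1.497253
Iteration 2:
  f(1.497253) = 0.859240
  f'(1.497253) = 5.725302
  x_2 = 1.497253 - 0.859240/5.725302 = 1.347176
Iteration 3:
  f(1.347176) = 0.097789
  f'(1.347176) = 4.444646
  x_3 = 1.347176 - 0.097789/4.444646 = 1.325174
Iteration 4:
  f(1.325174) = 0.001946
  f'(1.325174) = 4.268258
  x_4 = 1.325174 - 0.001946/4.268258 = 1.324718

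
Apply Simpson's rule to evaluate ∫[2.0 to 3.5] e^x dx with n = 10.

f(x) = e^x
a = 2.0, b = 3.5, n = 10
h = (b - a)/n = 0.150000

Simpson's rule: (h/3)[f(x₀) + 4f(x₁) + 2f(x₂) + ... + f(xₙ)]

x_0 = 2.0000, f(x_0) = 7.389056, coefficient = 1
x_1 = 2.1500, f(x_1) = 8.584858, coefficient = 4
x_2 = 2.3000, f(x_2) = 9.974182, coefficient = 2
x_3 = 2.4500, f(x_3) = 11.588347, coefficient = 4
x_4 = 2.6000, f(x_4) = 13.463738, coefficient = 2
x_5 = 2.7500, f(x_5) = 15.642632, coefficient = 4
x_6 = 2.9000, f(x_6) = 18.174145, coefficient = 2
x_7 = 3.0500, f(x_7) = 21.115344, coefficient = 4
x_8 = 3.2000, f(x_8) = 24.532530, coefficient = 2
x_9 = 3.3500, f(x_9) = 28.502734, coefficient = 4
x_10 = 3.5000, f(x_10) = 33.115452, coefficient = 1

I ≈ (0.150000/3) × 514.529360 = 25.726468
Exact value: 25.726396
Error: 0.000072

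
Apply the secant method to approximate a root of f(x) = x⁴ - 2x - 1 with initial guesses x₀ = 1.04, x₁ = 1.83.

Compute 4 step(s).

f(x) = x⁴ - 2x - 1
x₀ = 1.04, x₁ = 1.83

Secant formula: x_{n+1} = x_n - f(x_n)(x_n - x_{n-1})/(f(x_n) - f(x_{n-1}))

Iteration 1:
  f(1.040000) = -1.910141
  f(1.830000) = 6.555131
  x_2 = 1.830000 - 6.555131×(1.830000 - 1.040000)/(6.555131 - (-1.910141))
       = 1.218259
Iteration 2:
  f(1.830000) = 6.555131
  f(1.218259) = -1.233802
  x_3 = 1.218259 - (-1.233802)×(1.218259 - 1.830000)/(-1.233802 - 6.555131)
       = 1.315162
Iteration 3:
  f(1.218259) = -1.233802
  f(1.315162) = -0.638634
  x_4 = 1.315162 - (-0.638634)×(1.315162 - 1.218259)/(-0.638634 - (-1.233802))
       = 1.419141
Iteration 4:
  f(1.315162) = -0.638634
  f(1.419141) = 0.217759
  x_5 = 1.419141 - 0.217759×(1.419141 - 1.315162)/(0.217759 - (-0.638634))
       = 1.392702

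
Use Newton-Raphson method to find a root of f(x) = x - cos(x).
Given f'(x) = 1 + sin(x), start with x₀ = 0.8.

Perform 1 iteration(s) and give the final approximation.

f(x) = x - cos(x)
f'(x) = 1 + sin(x)
x₀ = 0.8

Newton-Raphson formula: x_{n+1} = x_n - f(x_n)/f'(x_n)

Iteration 1:
  f(0.800000) = 0.103293
  f'(0.800000) = 1.717356
  x_1 = 0.800000 - 0.103293/1.717356 = 0.739853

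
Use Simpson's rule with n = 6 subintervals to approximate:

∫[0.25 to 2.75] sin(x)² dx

f(x) = sin(x)²
a = 0.25, b = 2.75, n = 6
h = (b - a)/n = 0.416667

Simpson's rule: (h/3)[f(x₀) + 4f(x₁) + 2f(x₂) + ... + f(xₙ)]

x_0 = 0.2500, f(x_0) = 0.061209, coefficient = 1
x_1 = 0.6667, f(x_1) = 0.382381, coefficient = 4
x_2 = 1.0833, f(x_2) = 0.780615, coefficient = 2
x_3 = 1.5000, f(x_3) = 0.994996, coefficient = 4
x_4 = 1.9167, f(x_4) = 0.885068, coefficient = 2
x_5 = 2.3333, f(x_5) = 0.522853, coefficient = 4
x_6 = 2.7500, f(x_6) = 0.145665, coefficient = 1

I ≈ (0.416667/3) × 11.139163 = 1.547106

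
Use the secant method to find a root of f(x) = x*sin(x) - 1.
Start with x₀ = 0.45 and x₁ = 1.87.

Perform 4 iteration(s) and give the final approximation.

f(x) = x*sin(x) - 1
x₀ = 0.45, x₁ = 1.87

Secant formula: x_{n+1} = x_n - f(x_n)(x_n - x_{n-1})/(f(x_n) - f(x_{n-1}))

Iteration 1:
  f(0.450000) = -0.804266
  f(1.870000) = 0.786919
  x_2 = 1.870000 - 0.786919×(1.870000 - 0.450000)/(0.786919 - (-0.804266))
       = 1.167740
Iteration 2:
  f(1.870000) = 0.786919
  f(1.167740) = 0.074165
  x_3 = 1.167740 - 0.074165×(1.167740 - 1.870000)/(0.074165 - 0.786919)
       = 1.094667
Iteration 3:
  f(1.167740) = 0.074165
  f(1.094667) = -0.027087
  x_4 = 1.094667 - (-0.027087)×(1.094667 - 1.167740)/(-0.027087 - 0.074165)
       = 1.114215
Iteration 4:
  f(1.094667) = -0.027087
  f(1.114215) = 0.000081
  x_5 = 1.114215 - 0.000081×(1.114215 - 1.094667)/(0.000081 - (-0.027087))
       = 1.114157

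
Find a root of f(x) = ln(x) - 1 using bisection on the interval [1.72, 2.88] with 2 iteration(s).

f(x) = ln(x) - 1
Initial interval: [1.72, 2.88]

Iteration 1:
  c_1 = (1.720000 + 2.880000)/2 = 2.300000
  f(c_1) = f(2.300000) = -0.167091
  f(a) × f(c) ≥ 0, new interval: [2.300000, 2.880000]
Iteration 2:
  c_2 = (2.300000 + 2.880000)/2 = 2.590000
  f(c_2) = f(2.590000) = -0.048342
  f(a) × f(c) ≥ 0, new interval: [2.590000, 2.880000]

After 2 iteration(s), the approximation is c_2 = 2.590000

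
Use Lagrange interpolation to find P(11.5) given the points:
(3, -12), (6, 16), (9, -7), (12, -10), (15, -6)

Lagrange interpolation formula:
P(x) = Σ yᵢ × Lᵢ(x)
where Lᵢ(x) = Π_{j≠i} (x - xⱼ)/(xᵢ - xⱼ)

L_0(11.5) = (11.5 - 6)/(3 - 6) × (11.5 - 9)/(3 - 9) × (11.5 - 12)/(3 - 12) × (11.5 - 15)/(3 - 15) = 0.012378
L_1(11.5) = (11.5 - 3)/(6 - 3) × (11.5 - 9)/(6 - 9) × (11.5 - 12)/(6 - 12) × (11.5 - 15)/(6 - 15) = -0.076517
L_2(11.5) = (11.5 - 3)/(9 - 3) × (11.5 - 6)/(9 - 6) × (11.5 - 12)/(9 - 12) × (11.5 - 15)/(9 - 15) = 0.252508
L_3(11.5) = (11.5 - 3)/(12 - 3) × (11.5 - 6)/(12 - 6) × (11.5 - 9)/(12 - 9) × (11.5 - 15)/(12 - 15) = 0.841692
L_4(11.5) = (11.5 - 3)/(15 - 3) × (11.5 - 6)/(15 - 6) × (11.5 - 9)/(15 - 9) × (11.5 - 12)/(15 - 12) = -0.030060

P(11.5) = (-12)×L_0(11.5) + 16×L_1(11.5) + (-7)×L_2(11.5) + (-10)×L_3(11.5) + (-6)×L_4(11.5)
P(11.5) = -11.376929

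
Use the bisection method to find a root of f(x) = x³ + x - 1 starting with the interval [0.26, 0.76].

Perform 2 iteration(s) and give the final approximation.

f(x) = x³ + x - 1
Initial interval: [0.26, 0.76]

Iteration 1:
  c_1 = (0.260000 + 0.760000)/2 = 0.510000
  f(c_1) = f(0.510000) = -0.357349
  f(a) × f(c) ≥ 0, new interval: [0.510000, 0.760000]
Iteration 2:
  c_2 = (0.510000 + 0.760000)/2 = 0.635000
  f(c_2) = f(0.635000) = -0.108952
  f(a) × f(c) ≥ 0, new interval: [0.635000, 0.760000]

After 2 iteration(s), the approximation is c_2 = 0.635000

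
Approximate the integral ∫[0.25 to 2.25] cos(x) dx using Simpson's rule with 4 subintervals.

f(x) = cos(x)
a = 0.25, b = 2.25, n = 4
h = (b - a)/n = 0.500000

Simpson's rule: (h/3)[f(x₀) + 4f(x₁) + 2f(x₂) + ... + f(xₙ)]

x_0 = 0.2500, f(x_0) = 0.968912, coefficient = 1
x_1 = 0.7500, f(x_1) = 0.731689, coefficient = 4
x_2 = 1.2500, f(x_2) = 0.315322, coefficient = 2
x_3 = 1.7500, f(x_3) = -0.178246, coefficient = 4
x_4 = 2.2500, f(x_4) = -0.628174, coefficient = 1

I ≈ (0.500000/3) × 3.185155 = 0.530859
Exact value: 0.530669
Error: 0.000190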